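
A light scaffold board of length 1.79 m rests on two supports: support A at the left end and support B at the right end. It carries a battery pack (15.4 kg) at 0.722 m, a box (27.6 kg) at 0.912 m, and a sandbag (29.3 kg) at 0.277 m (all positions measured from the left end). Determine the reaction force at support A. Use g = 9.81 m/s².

R_A ≈ 466 N

About support B:
Battery pack: 15.4 × 9.81 = 151.1 N down at 0.722 m → arm 1.068 m, τ = 151.1 × 1.068 = 161.4 N·m counterclockwise.
Box: 27.6 × 9.81 = 270.8 N down at 0.912 m → arm 0.878 m, τ = 270.8 × 0.878 = 237.8 N·m counterclockwise.
Sandbag: 29.3 × 9.81 = 287.4 N down at 0.277 m → arm 1.513 m, τ = 287.4 × 1.513 = 434.8 N·m counterclockwise.
Net load moment about support B = 834 N·m counterclockwise.
Reaction R at support A is upward at 0 m, arm 1.79 m → moment R × 1.79 clockwise.
For rotational equilibrium, R × 1.79 = 834, so R = 466 N.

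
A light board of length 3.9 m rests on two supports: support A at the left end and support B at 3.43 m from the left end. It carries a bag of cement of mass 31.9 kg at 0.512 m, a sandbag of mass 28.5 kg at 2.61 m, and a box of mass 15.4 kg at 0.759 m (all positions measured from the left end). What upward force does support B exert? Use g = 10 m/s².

R_B ≈ 299 N

Choose support A as the axis so its reaction then has zero moment arm.
Bag of cement: 31.9 × 10 = 319 N down at 0.512 m → arm 0.512 m, τ = 319 × 0.512 = 163.3 N·m clockwise.
Sandbag: 28.5 × 10 = 285 N down at 2.61 m → arm 2.61 m, τ = 285 × 2.61 = 743.8 N·m clockwise.
Box: 15.4 × 10 = 154 N down at 0.759 m → arm 0.759 m, τ = 154 × 0.759 = 116.9 N·m clockwise.
Net load moment about support A = 1024 N·m clockwise.
Reaction R at support B is upward at 3.43 m, arm 3.43 m → moment R × 3.43 counterclockwise.
Balancing moments: R × 3.43 = 1024, giving R = 299 N.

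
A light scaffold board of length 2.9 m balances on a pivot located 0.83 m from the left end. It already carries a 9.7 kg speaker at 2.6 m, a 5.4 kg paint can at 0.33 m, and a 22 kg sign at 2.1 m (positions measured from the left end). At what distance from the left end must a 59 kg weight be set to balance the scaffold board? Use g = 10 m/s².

x ≈ 0.111 m from the left end

Choose the pivot (at 0.83 m from the left end) as the axis so the support reaction has zero arm there.
Speaker: 9.7 × 10 = 97 N down at 2.6 m → arm 1.77 m, τ = 97 × 1.77 = 171.7 N·m clockwise.
Paint can: 5.4 × 10 = 54 N down at 0.33 m → arm 0.5 m, τ = 54 × 0.5 = 27 N·m counterclockwise.
Sign: 22 × 10 = 220 N down at 2.1 m → arm 1.27 m, τ = 220 × 1.27 = 279.4 N·m clockwise.
Net moment of existing loads = 424.1 N·m clockwise.
The weight weighs 59 × 10 = 590 N and must supply an equal counterclockwise moment, so its lever arm about the pivot is 424.1 / 590 = 0.719 m.
That puts it at 0.83 − 0.719 = 0.111 m from the left end.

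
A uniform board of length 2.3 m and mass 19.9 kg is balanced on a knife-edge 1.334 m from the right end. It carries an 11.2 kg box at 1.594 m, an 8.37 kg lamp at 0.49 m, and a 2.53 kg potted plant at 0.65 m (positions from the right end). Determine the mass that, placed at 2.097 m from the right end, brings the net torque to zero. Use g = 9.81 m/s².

About the knife-edge (at 1.334 m from the right end):
Beam weight: 19.9 × 9.81 = 195.2 N down at 1.15 m → arm 0.184 m, τ = 195.2 × 0.184 = 35.92 N·m clockwise.
Box: 11.2 × 9.81 = 109.9 N down at 1.594 m → arm 0.26 m, τ = 109.9 × 0.26 = 28.57 N·m counterclockwise.
Lamp: 8.37 × 9.81 = 82.11 N down at 0.49 m → arm 0.844 m, τ = 82.11 × 0.844 = 69.3 N·m clockwise.
Potted plant: 2.53 × 9.81 = 24.82 N down at 0.65 m → arm 0.684 m, τ = 24.82 × 0.684 = 16.98 N·m clockwise.
Net moment of known loads = 93.63 N·m clockwise.
An unknown mass m at 2.097 m has arm 0.763 m; its moment is m·g·0.763 counterclockwise.
Setting net torque to zero: m × 9.81 × 0.763 = 93.63 → m = 93.63 / (9.81 × 0.763) = 12.5 kg.

m ≈ 12.5 kg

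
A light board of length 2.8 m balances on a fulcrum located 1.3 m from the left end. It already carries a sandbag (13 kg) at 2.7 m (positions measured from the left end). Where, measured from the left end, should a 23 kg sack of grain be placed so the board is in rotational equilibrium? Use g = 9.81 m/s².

x ≈ 0.509 m from the left end

About the fulcrum (at 1.3 m from the left end):
Sandbag: 13 × 9.81 = 127.5 N down at 2.7 m → arm 1.4 m, τ = 127.5 × 1.4 = 178.5 N·m clockwise.
Net moment of existing loads = 178.5 N·m clockwise.
The sack of grain weighs 23 × 9.81 = 225.6 N and must supply an equal counterclockwise moment, so its lever arm about the fulcrum is 178.5 / 225.6 = 0.791 m.
That puts it at 1.3 − 0.791 = 0.509 m from the left end.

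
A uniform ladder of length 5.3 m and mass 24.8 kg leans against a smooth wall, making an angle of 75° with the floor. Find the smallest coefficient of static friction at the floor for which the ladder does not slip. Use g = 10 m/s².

About the foot of the ladder:
Ladder weight 24.8×10 = 248 N acts at 2.65 m along the ladder; its horizontal arm is 2.65·cos75° = 0.6859 m → τ = 170.1 N·m clockwise.
Wall normal N acts horizontally at the top; its moment arm is the height L sinθ = 5.3·sin75° = 5.119 m, counterclockwise.
Balancing moments: N × 5.119 = 170.1, giving N = 33.23 N.
ΣFx = 0 ⇒ f = N_wall = 33.23 N. ΣFy = 0 ⇒ N_floor = 248 N.
μ_min = f / N_floor = 33.23 / 248 = 0.134.

μ_min ≈ 0.134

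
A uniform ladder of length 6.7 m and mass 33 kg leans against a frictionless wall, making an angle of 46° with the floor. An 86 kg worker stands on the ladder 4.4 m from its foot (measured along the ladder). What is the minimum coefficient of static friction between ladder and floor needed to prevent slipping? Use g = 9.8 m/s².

Take moments about the foot of the ladder.
Ladder weight 33×9.8 = 323.4 N acts at 3.35 m along the ladder; its horizontal arm is 3.35·cos46° = 2.327 m → τ = 752.6 N·m clockwise.
Worker: 86×9.8 = 842.8 N at 4.4 m → arm 3.056 m → τ = 2576 N·m clockwise.
Wall normal N acts horizontally at the top; its moment arm is the height L sinθ = 6.7·sin46° = 4.82 m, counterclockwise.
Στ = 0 ⇒ N × 4.82 = 3329 ⇒ N = 690.7 N.
ΣFx = 0 ⇒ f = N_wall = 690.7 N. ΣFy = 0 ⇒ N_floor = 1166 N.
μ_min = f / N_floor = 690.7 / 1166 = 0.592.

μ_min ≈ 0.592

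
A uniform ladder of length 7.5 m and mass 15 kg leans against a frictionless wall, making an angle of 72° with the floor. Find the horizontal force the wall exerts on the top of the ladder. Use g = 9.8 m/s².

N_wall ≈ 23.9 N

Choose the foot of the ladder as the axis so the floor normal and friction both act there and drop out.
Ladder weight 15×9.8 = 147 N acts at 3.75 m along the ladder; its horizontal arm is 3.75·cos72° = 1.159 m → τ = 170.4 N·m clockwise.
Wall normal N acts horizontally at the top; its moment arm is the height L sinθ = 7.5·sin72° = 7.133 m, counterclockwise.
Στ = 0 ⇒ N × 7.133 = 170.4 ⇒ N = 23.9 N.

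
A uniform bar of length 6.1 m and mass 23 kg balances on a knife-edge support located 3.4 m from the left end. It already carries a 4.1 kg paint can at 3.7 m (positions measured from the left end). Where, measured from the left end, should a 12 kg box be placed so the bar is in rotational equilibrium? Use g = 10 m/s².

x ≈ 3.97 m from the left end

About the knife-edge support (at 3.4 m from the left end):
Beam weight: 23 × 10 = 230 N down at 3.05 m → arm 0.35 m, τ = 230 × 0.35 = 80.5 N·m counterclockwise.
Paint can: 4.1 × 10 = 41 N down at 3.7 m → arm 0.3 m, τ = 41 × 0.3 = 12.3 N·m clockwise.
Net moment of existing loads = 68.2 N·m counterclockwise.
The box weighs 12 × 10 = 120 N and must supply an equal clockwise moment, so its lever arm about the knife-edge support is 68.2 / 120 = 0.568 m.
That puts it at 3.4 + 0.568 = 3.97 m from the left end.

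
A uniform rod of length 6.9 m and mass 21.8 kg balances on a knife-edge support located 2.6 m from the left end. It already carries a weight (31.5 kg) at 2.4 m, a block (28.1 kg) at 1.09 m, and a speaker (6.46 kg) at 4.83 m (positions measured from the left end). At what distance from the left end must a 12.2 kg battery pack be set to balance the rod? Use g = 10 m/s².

x ≈ 3.89 m from the left end

About the knife-edge support (at 2.6 m from the left end):
Beam weight: 21.8 × 10 = 218 N down at 3.45 m → arm 0.85 m, τ = 218 × 0.85 = 185.3 N·m clockwise.
Weight: 31.5 × 10 = 315 N down at 2.4 m → arm 0.2 m, τ = 315 × 0.2 = 63 N·m counterclockwise.
Block: 28.1 × 10 = 281 N down at 1.09 m → arm 1.51 m, τ = 281 × 1.51 = 424.3 N·m counterclockwise.
Speaker: 6.46 × 10 = 64.6 N down at 4.83 m → arm 2.23 m, τ = 64.6 × 2.23 = 144.1 N·m clockwise.
Net moment of existing loads = 157.9 N·m counterclockwise.
The battery pack weighs 12.2 × 10 = 122 N and must supply an equal clockwise moment, so its lever arm about the knife-edge support is 157.9 / 122 = 1.29 m.
That puts it at 2.6 + 1.29 = 3.89 m from the left end.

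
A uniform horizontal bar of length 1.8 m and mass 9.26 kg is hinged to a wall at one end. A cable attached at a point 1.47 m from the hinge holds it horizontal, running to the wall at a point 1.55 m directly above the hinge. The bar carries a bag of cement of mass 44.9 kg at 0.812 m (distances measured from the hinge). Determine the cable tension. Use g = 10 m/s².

T ≈ 420 N

Taking torques about the hinge:
Beam weight: 9.26 × 10 = 92.6 N down at 0.9 m → arm 0.9 m, τ = 92.6 × 0.9 = 83.34 N·m clockwise.
Bag of cement: 44.9 × 10 = 449 N down at 0.812 m → arm 0.812 m, τ = 449 × 0.812 = 364.6 N·m clockwise.
Total clockwise load moment = 447.9 N·m.
The cable tension T acts at 1.47 m; only its component perpendicular to the bar, T sinθ, produces torque. sinθ = h/√(h²+d²) = 1.55/√(1.55²+1.47²) = 0.7256.
Στ = 0 ⇒ T × 1.47 × 0.7256 = 447.9 ⇒ T = 447.9 / 1.067 = 420 N.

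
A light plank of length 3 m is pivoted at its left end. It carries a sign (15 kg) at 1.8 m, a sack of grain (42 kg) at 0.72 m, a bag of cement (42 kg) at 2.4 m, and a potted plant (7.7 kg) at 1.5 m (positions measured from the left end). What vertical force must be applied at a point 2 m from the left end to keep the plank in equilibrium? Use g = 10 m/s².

Choose the left end as the axis so the unknown pivot reaction has zero arm there.
Sign: 15 × 10 = 150 N down at 1.8 m → arm 1.8 m, τ = 150 × 1.8 = 270 N·m clockwise.
Sack of grain: 42 × 10 = 420 N down at 0.72 m → arm 0.72 m, τ = 420 × 0.72 = 302.4 N·m clockwise.
Bag of cement: 42 × 10 = 420 N down at 2.4 m → arm 2.4 m, τ = 420 × 2.4 = 1008 N·m clockwise.
Potted plant: 7.7 × 10 = 77 N down at 1.5 m → arm 1.5 m, τ = 77 × 1.5 = 115.5 N·m clockwise.
Net moment of the loads = 1696 N·m clockwise.
The upward force F acts at a point 2 m from the left end, arm 2 m, giving F × 2 counterclockwise.
Στ = 0 ⇒ F × 2 = 1696 ⇒ F = 1696 / 2 = 848 N.

F ≈ 848 N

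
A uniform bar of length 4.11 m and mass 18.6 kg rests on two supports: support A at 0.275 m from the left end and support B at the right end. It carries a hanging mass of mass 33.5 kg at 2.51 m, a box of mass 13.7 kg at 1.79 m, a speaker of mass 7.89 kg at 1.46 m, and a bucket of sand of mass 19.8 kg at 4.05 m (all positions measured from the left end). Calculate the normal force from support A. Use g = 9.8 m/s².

R_A ≈ 372 N

Choose support B as the axis so its reaction then has zero moment arm.
Beam weight: 18.6 × 9.8 = 182.3 N down at 2.055 m → arm 2.055 m, τ = 182.3 × 2.055 = 374.6 N·m counterclockwise.
Hanging mass: 33.5 × 9.8 = 328.3 N down at 2.51 m → arm 1.6 m, τ = 328.3 × 1.6 = 525.3 N·m counterclockwise.
Box: 13.7 × 9.8 = 134.3 N down at 1.79 m → arm 2.32 m, τ = 134.3 × 2.32 = 311.6 N·m counterclockwise.
Speaker: 7.89 × 9.8 = 77.32 N down at 1.46 m → arm 2.65 m, τ = 77.32 × 2.65 = 204.9 N·m counterclockwise.
Bucket of sand: 19.8 × 9.8 = 194 N down at 4.05 m → arm 0.06 m, τ = 194 × 0.06 = 11.64 N·m counterclockwise.
Net load moment about support B = 1428 N·m counterclockwise.
Reaction R at support A is upward at 0.275 m, arm 3.835 m → moment R × 3.835 clockwise.
For rotational equilibrium, R × 3.835 = 1428, so R = 372 N.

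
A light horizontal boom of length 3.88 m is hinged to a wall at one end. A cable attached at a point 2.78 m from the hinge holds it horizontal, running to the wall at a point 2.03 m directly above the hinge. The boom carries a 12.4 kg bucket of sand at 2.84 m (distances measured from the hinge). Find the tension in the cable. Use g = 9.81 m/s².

T ≈ 211 N

Choose the hinge as the axis so the unknown hinge reaction has zero arm there.
Bucket of sand: 12.4 × 9.81 = 121.6 N down at 2.84 m → arm 2.84 m, τ = 121.6 × 2.84 = 345.3 N·m clockwise.
Total clockwise load moment = 345.3 N·m.
The cable tension T acts at 2.78 m; only its component perpendicular to the boom, T sinθ, produces torque. sinθ = h/√(h²+d²) = 2.03/√(2.03²+2.78²) = 0.5897.
Balancing moments: T × 2.78 × 0.5897 = 345.3, giving T = 345.3 / 1.639 = 211 N.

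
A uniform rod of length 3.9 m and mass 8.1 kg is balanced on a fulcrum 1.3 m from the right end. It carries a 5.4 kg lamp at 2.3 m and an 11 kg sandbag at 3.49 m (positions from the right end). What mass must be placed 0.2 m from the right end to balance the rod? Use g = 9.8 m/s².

Sum moments about the fulcrum (at 1.3 m from the right end) (the support reaction has zero arm there).
Beam weight: 8.1 × 9.8 = 79.38 N down at 1.95 m → arm 0.65 m, τ = 79.38 × 0.65 = 51.6 N·m counterclockwise.
Lamp: 5.4 × 9.8 = 52.92 N down at 2.3 m → arm 1 m, τ = 52.92 × 1 = 52.92 N·m counterclockwise.
Sandbag: 11 × 9.8 = 107.8 N down at 3.49 m → arm 2.19 m, τ = 107.8 × 2.19 = 236.1 N·m counterclockwise.
Net moment of known loads = 340.6 N·m counterclockwise.
An unknown mass m at 0.2 m has arm 1.1 m; its moment is m·g·1.1 clockwise.
Στ = 0 ⇒ m × 9.8 × 1.1 = 340.6 ⇒ m = 340.6 / (9.8 × 1.1) = 31.6 kg.

m ≈ 31.6 kg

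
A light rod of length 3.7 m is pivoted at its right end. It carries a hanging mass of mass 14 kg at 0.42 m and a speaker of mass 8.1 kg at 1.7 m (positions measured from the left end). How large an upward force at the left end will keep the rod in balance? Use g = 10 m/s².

F ≈ 168 N

Choose the right end as the axis so the unknown pivot reaction has zero arm there.
Hanging mass: 14 × 10 = 140 N down at 0.42 m → arm 3.28 m, τ = 140 × 3.28 = 459.2 N·m counterclockwise.
Speaker: 8.1 × 10 = 81 N down at 1.7 m → arm 2 m, τ = 81 × 2 = 162 N·m counterclockwise.
Net moment of the loads = 621.2 N·m counterclockwise.
The upward force F acts at the left end, arm 3.7 m, giving F × 3.7 clockwise.
Setting net torque to zero: F × 3.7 = 621.2 → F = 621.2 / 3.7 = 168 N.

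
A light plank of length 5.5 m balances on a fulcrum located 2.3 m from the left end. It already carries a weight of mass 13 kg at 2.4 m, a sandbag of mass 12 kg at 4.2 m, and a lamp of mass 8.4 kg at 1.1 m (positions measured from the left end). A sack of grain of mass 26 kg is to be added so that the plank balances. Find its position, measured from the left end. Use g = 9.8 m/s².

About the fulcrum (at 2.3 m from the left end):
Weight: 13 × 9.8 = 127.4 N down at 2.4 m → arm 0.1 m, τ = 127.4 × 0.1 = 12.74 N·m clockwise.
Sandbag: 12 × 9.8 = 117.6 N down at 4.2 m → arm 1.9 m, τ = 117.6 × 1.9 = 223.4 N·m clockwise.
Lamp: 8.4 × 9.8 = 82.32 N down at 1.1 m → arm 1.2 m, τ = 82.32 × 1.2 = 98.78 N·m counterclockwise.
Net moment of existing loads = 137.4 N·m clockwise.
The sack of grain weighs 26 × 9.8 = 254.8 N and must supply an equal counterclockwise moment, so its lever arm about the fulcrum is 137.4 / 254.8 = 0.539 m.
That puts it at 2.3 − 0.539 = 1.76 m from the left end.

x ≈ 1.76 m from the left end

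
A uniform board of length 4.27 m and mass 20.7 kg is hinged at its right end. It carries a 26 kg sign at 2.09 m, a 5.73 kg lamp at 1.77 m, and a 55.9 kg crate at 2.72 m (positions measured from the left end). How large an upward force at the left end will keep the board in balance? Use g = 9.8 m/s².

About the right end:
Beam weight: 20.7 × 9.8 = 202.9 N down at 2.135 m → arm 2.135 m, τ = 202.9 × 2.135 = 433.2 N·m counterclockwise.
Sign: 26 × 9.8 = 254.8 N down at 2.09 m → arm 2.18 m, τ = 254.8 × 2.18 = 555.5 N·m counterclockwise.
Lamp: 5.73 × 9.8 = 56.15 N down at 1.77 m → arm 2.5 m, τ = 56.15 × 2.5 = 140.4 N·m counterclockwise.
Crate: 55.9 × 9.8 = 547.8 N down at 2.72 m → arm 1.55 m, τ = 547.8 × 1.55 = 849.1 N·m counterclockwise.
Net moment of the loads = 1978 N·m counterclockwise.
The upward force F acts at the left end, arm 4.27 m, giving F × 4.27 clockwise.
Balancing moments: F × 4.27 = 1978, giving F = 1978 / 4.27 = 463 N.

F ≈ 463 N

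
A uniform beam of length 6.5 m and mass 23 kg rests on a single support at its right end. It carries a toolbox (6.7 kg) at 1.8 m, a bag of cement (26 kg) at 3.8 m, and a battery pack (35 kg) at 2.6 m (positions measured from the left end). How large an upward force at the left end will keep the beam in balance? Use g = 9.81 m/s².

F ≈ 472 N

Sum moments about the right end (the unknown pivot reaction has zero arm there).
Beam weight: 23 × 9.81 = 225.6 N down at 3.25 m → arm 3.25 m, τ = 225.6 × 3.25 = 733.2 N·m counterclockwise.
Toolbox: 6.7 × 9.81 = 65.73 N down at 1.8 m → arm 4.7 m, τ = 65.73 × 4.7 = 308.9 N·m counterclockwise.
Bag of cement: 26 × 9.81 = 255.1 N down at 3.8 m → arm 2.7 m, τ = 255.1 × 2.7 = 688.8 N·m counterclockwise.
Battery pack: 35 × 9.81 = 343.4 N down at 2.6 m → arm 3.9 m, τ = 343.4 × 3.9 = 1339 N·m counterclockwise.
Net moment of the loads = 3070 N·m counterclockwise.
The upward force F acts at the left end, arm 6.5 m, giving F × 6.5 clockwise.
Στ = 0 ⇒ F × 6.5 = 3070 ⇒ F = 3070 / 6.5 = 472 N.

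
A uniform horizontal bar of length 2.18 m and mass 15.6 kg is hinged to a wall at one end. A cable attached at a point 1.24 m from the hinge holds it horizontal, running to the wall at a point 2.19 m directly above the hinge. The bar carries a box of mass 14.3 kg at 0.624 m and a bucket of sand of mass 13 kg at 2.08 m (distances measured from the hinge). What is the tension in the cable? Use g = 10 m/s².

T ≈ 491 N

Sum moments about the hinge (the unknown hinge reaction has zero arm there).
Beam weight: 15.6 × 10 = 156 N down at 1.09 m → arm 1.09 m, τ = 156 × 1.09 = 170 N·m clockwise.
Box: 14.3 × 10 = 143 N down at 0.624 m → arm 0.624 m, τ = 143 × 0.624 = 89.23 N·m clockwise.
Bucket of sand: 13 × 10 = 130 N down at 2.08 m → arm 2.08 m, τ = 130 × 2.08 = 270.4 N·m clockwise.
Total clockwise load moment = 529.6 N·m.
The cable tension T acts at 1.24 m; only its component perpendicular to the bar, T sinθ, produces torque. sinθ = h/√(h²+d²) = 2.19/√(2.19²+1.24²) = 0.8702.
Στ = 0 ⇒ T × 1.24 × 0.8702 = 529.6 ⇒ T = 529.6 / 1.079 = 491 N.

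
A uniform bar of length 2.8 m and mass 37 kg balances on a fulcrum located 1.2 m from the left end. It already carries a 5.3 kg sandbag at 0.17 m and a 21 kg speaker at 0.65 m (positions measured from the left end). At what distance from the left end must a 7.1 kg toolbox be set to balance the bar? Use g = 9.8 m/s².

Choose the fulcrum (at 1.2 m from the left end) as the axis so the support reaction has zero arm there.
Beam weight: 37 × 9.8 = 362.6 N down at 1.4 m → arm 0.2 m, τ = 362.6 × 0.2 = 72.52 N·m clockwise.
Sandbag: 5.3 × 9.8 = 51.94 N down at 0.17 m → arm 1.03 m, τ = 51.94 × 1.03 = 53.5 N·m counterclockwise.
Speaker: 21 × 9.8 = 205.8 N down at 0.65 m → arm 0.55 m, τ = 205.8 × 0.55 = 113.2 N·m counterclockwise.
Net moment of existing loads = 94.18 N·m counterclockwise.
The toolbox weighs 7.1 × 9.8 = 69.58 N and must supply an equal clockwise moment, so its lever arm about the fulcrum is 94.18 / 69.58 = 1.35 m.
That puts it at 1.2 + 1.35 = 2.55 m from the left end.

x ≈ 2.55 m from the left end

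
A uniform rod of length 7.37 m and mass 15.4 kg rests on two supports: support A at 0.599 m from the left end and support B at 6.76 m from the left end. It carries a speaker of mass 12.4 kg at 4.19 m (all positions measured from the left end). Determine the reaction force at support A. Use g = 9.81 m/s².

R_A ≈ 126 N

About support B:
Beam weight: 15.4 × 9.81 = 151.1 N down at 3.685 m → arm 3.075 m, τ = 151.1 × 3.075 = 464.6 N·m counterclockwise.
Speaker: 12.4 × 9.81 = 121.6 N down at 4.19 m → arm 2.57 m, τ = 121.6 × 2.57 = 312.5 N·m counterclockwise.
Net load moment about support B = 777.1 N·m counterclockwise.
Reaction R at support A is upward at 0.599 m, arm 6.161 m → moment R × 6.161 clockwise.
For rotational equilibrium, R × 6.161 = 777.1, so R = 126 N.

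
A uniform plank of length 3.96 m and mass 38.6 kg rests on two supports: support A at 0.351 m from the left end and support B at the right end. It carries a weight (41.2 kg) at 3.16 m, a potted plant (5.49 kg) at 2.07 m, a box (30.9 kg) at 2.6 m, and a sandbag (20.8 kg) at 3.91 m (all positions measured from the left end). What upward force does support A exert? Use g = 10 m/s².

Sum moments about support B (its reaction then has zero moment arm).
Beam weight: 38.6 × 10 = 386 N down at 1.98 m → arm 1.98 m, τ = 386 × 1.98 = 764.3 N·m counterclockwise.
Weight: 41.2 × 10 = 412 N down at 3.16 m → arm 0.8 m, τ = 412 × 0.8 = 329.6 N·m counterclockwise.
Potted plant: 5.49 × 10 = 54.9 N down at 2.07 m → arm 1.89 m, τ = 54.9 × 1.89 = 103.8 N·m counterclockwise.
Box: 30.9 × 10 = 309 N down at 2.6 m → arm 1.36 m, τ = 309 × 1.36 = 420.2 N·m counterclockwise.
Sandbag: 20.8 × 10 = 208 N down at 3.91 m → arm 0.05 m, τ = 208 × 0.05 = 10.4 N·m counterclockwise.
Net load moment about support B = 1628 N·m counterclockwise.
Reaction R at support A is upward at 0.351 m, arm 3.609 m → moment R × 3.609 clockwise.
Setting net torque to zero: R × 3.609 = 1628 → R = 451 N.

R_A ≈ 451 N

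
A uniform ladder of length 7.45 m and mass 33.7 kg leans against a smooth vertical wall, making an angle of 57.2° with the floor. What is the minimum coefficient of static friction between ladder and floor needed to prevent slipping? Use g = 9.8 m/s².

μ_min ≈ 0.322

Sum moments about the foot of the ladder (the floor normal and friction both act there and drop out).
Ladder weight 33.7×9.8 = 330.3 N acts at 3.725 m along the ladder; its horizontal arm is 3.725·cos57.2° = 2.018 m → τ = 666.5 N·m clockwise.
Wall normal N acts horizontally at the top; its moment arm is the height L sinθ = 7.45·sin57.2° = 6.262 m, counterclockwise.
Στ = 0 ⇒ N × 6.262 = 666.5 ⇒ N = 106.4 N.
ΣFx = 0 ⇒ f = N_wall = 106.4 N. ΣFy = 0 ⇒ N_floor = 330.3 N.
μ_min = f / N_floor = 106.4 / 330.3 = 0.322.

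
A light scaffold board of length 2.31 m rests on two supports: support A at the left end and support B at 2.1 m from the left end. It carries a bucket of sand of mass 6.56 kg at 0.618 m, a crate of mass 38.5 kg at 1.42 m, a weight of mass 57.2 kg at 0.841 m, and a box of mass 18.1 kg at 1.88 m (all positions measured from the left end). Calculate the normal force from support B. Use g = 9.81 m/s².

Take moments about support A.
Bucket of sand: 6.56 × 9.81 = 64.35 N down at 0.618 m → arm 0.618 m, τ = 64.35 × 0.618 = 39.77 N·m clockwise.
Crate: 38.5 × 9.81 = 377.7 N down at 1.42 m → arm 1.42 m, τ = 377.7 × 1.42 = 536.3 N·m clockwise.
Weight: 57.2 × 9.81 = 561.1 N down at 0.841 m → arm 0.841 m, τ = 561.1 × 0.841 = 471.9 N·m clockwise.
Box: 18.1 × 9.81 = 177.6 N down at 1.88 m → arm 1.88 m, τ = 177.6 × 1.88 = 333.9 N·m clockwise.
Net load moment about support A = 1382 N·m clockwise.
Reaction R at support B is upward at 2.1 m, arm 2.1 m → moment R × 2.1 counterclockwise.
For rotational equilibrium, R × 2.1 = 1382, so R = 658 N.

R_B ≈ 658 N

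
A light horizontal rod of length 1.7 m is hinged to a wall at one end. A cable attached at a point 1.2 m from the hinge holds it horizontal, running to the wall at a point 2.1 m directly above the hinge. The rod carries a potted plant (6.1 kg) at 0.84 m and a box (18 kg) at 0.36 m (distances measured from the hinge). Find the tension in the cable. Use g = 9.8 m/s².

T ≈ 109 N

Sum moments about the hinge (the unknown hinge reaction has zero arm there).
Potted plant: 6.1 × 9.8 = 59.78 N down at 0.84 m → arm 0.84 m, τ = 59.78 × 0.84 = 50.22 N·m clockwise.
Box: 18 × 9.8 = 176.4 N down at 0.36 m → arm 0.36 m, τ = 176.4 × 0.36 = 63.5 N·m clockwise.
Total clockwise load moment = 113.7 N·m.
The cable tension T acts at 1.2 m; only its component perpendicular to the rod, T sinθ, produces torque. sinθ = h/√(h²+d²) = 2.1/√(2.1²+1.2²) = 0.8682.
For rotational equilibrium, T × 1.2 × 0.8682 = 113.7, so T = 113.7 / 1.042 = 109 N.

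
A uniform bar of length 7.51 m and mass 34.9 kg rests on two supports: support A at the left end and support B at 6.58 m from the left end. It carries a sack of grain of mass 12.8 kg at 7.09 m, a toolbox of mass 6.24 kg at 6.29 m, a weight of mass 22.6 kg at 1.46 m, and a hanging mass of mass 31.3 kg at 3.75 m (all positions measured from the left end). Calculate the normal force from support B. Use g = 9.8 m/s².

Taking torques about support A:
Beam weight: 34.9 × 9.8 = 342 N down at 3.755 m → arm 3.755 m, τ = 342 × 3.755 = 1284 N·m clockwise.
Sack of grain: 12.8 × 9.8 = 125.4 N down at 7.09 m → arm 7.09 m, τ = 125.4 × 7.09 = 889.1 N·m clockwise.
Toolbox: 6.24 × 9.8 = 61.15 N down at 6.29 m → arm 6.29 m, τ = 61.15 × 6.29 = 384.6 N·m clockwise.
Weight: 22.6 × 9.8 = 221.5 N down at 1.46 m → arm 1.46 m, τ = 221.5 × 1.46 = 323.4 N·m clockwise.
Hanging mass: 31.3 × 9.8 = 306.7 N down at 3.75 m → arm 3.75 m, τ = 306.7 × 3.75 = 1150 N·m clockwise.
Net load moment about support A = 4031 N·m clockwise.
Reaction R at support B is upward at 6.58 m, arm 6.58 m → moment R × 6.58 counterclockwise.
Στ = 0 ⇒ R × 6.58 = 4031 ⇒ R = 613 N.

R_B ≈ 613 N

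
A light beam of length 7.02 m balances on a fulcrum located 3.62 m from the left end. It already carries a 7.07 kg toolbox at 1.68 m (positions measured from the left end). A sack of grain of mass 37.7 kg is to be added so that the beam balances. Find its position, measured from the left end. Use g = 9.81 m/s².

Sum moments about the fulcrum (at 3.62 m from the left end) (the support reaction has zero arm there).
Toolbox: 7.07 × 9.81 = 69.36 N down at 1.68 m → arm 1.94 m, τ = 69.36 × 1.94 = 134.6 N·m counterclockwise.
Net moment of existing loads = 134.6 N·m counterclockwise.
The sack of grain weighs 37.7 × 9.81 = 369.8 N and must supply an equal clockwise moment, so its lever arm about the fulcrum is 134.6 / 369.8 = 0.364 m.
That puts it at 3.62 + 0.364 = 3.98 m from the left end.

x ≈ 3.98 m from the left end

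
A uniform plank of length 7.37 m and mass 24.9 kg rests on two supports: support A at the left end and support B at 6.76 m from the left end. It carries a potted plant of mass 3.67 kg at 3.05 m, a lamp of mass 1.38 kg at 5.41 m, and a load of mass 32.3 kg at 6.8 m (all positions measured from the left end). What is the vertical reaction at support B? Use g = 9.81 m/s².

About support A:
Beam weight: 24.9 × 9.81 = 244.3 N down at 3.685 m → arm 3.685 m, τ = 244.3 × 3.685 = 900.2 N·m clockwise.
Potted plant: 3.67 × 9.81 = 36 N down at 3.05 m → arm 3.05 m, τ = 36 × 3.05 = 109.8 N·m clockwise.
Lamp: 1.38 × 9.81 = 13.54 N down at 5.41 m → arm 5.41 m, τ = 13.54 × 5.41 = 73.25 N·m clockwise.
Load: 32.3 × 9.81 = 316.9 N down at 6.8 m → arm 6.8 m, τ = 316.9 × 6.8 = 2155 N·m clockwise.
Net load moment about support A = 3238 N·m clockwise.
Reaction R at support B is upward at 6.76 m, arm 6.76 m → moment R × 6.76 counterclockwise.
Setting net torque to zero: R × 6.76 = 3238 → R = 479 N.

R_B ≈ 479 N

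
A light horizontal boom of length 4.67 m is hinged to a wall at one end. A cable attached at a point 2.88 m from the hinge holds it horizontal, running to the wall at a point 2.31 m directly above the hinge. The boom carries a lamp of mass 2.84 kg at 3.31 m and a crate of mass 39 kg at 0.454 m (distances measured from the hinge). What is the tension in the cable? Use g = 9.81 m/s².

Sum moments about the hinge (the unknown hinge reaction has zero arm there).
Lamp: 2.84 × 9.81 = 27.86 N down at 3.31 m → arm 3.31 m, τ = 27.86 × 3.31 = 92.22 N·m clockwise.
Crate: 39 × 9.81 = 382.6 N down at 0.454 m → arm 0.454 m, τ = 382.6 × 0.454 = 173.7 N·m clockwise.
Total clockwise load moment = 265.9 N·m.
The cable tension T acts at 2.88 m; only its component perpendicular to the boom, T sinθ, produces torque. sinθ = h/√(h²+d²) = 2.31/√(2.31²+2.88²) = 0.6257.
For rotational equilibrium, T × 2.88 × 0.6257 = 265.9, so T = 265.9 / 1.802 = 148 N.

T ≈ 148 N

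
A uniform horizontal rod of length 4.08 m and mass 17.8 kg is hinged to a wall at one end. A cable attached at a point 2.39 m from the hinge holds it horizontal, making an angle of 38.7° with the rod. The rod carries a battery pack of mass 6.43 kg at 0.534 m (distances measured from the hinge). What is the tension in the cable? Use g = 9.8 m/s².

Sum moments about the hinge (the unknown hinge reaction has zero arm there).
Beam weight: 17.8 × 9.8 = 174.4 N down at 2.04 m → arm 2.04 m, τ = 174.4 × 2.04 = 355.8 N·m clockwise.
Battery pack: 6.43 × 9.8 = 63.01 N down at 0.534 m → arm 0.534 m, τ = 63.01 × 0.534 = 33.65 N·m clockwise.
Total clockwise load moment = 389.4 N·m.
The cable tension T acts at 2.39 m; only its component perpendicular to the rod, T sinθ, produces torque. sin 38.7° = 0.6252.
Στ = 0 ⇒ T × 2.39 × 0.6252 = 389.4 ⇒ T = 389.4 / 1.494 = 261 N.

T ≈ 261 N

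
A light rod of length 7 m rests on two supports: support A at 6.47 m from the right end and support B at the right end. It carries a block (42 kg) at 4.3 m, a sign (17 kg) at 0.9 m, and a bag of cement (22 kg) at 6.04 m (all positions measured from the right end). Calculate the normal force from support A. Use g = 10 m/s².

R_A ≈ 508 N

Take moments about support B.
Block: 42 × 10 = 420 N down at 4.3 m → arm 4.3 m, τ = 420 × 4.3 = 1806 N·m counterclockwise.
Sign: 17 × 10 = 170 N down at 0.9 m → arm 0.9 m, τ = 170 × 0.9 = 153 N·m counterclockwise.
Bag of cement: 22 × 10 = 220 N down at 6.04 m → arm 6.04 m, τ = 220 × 6.04 = 1329 N·m counterclockwise.
Net load moment about support B = 3288 N·m counterclockwise.
Reaction R at support A is upward at 6.47 m, arm 6.47 m → moment R × 6.47 clockwise.
Balancing moments: R × 6.47 = 3288, giving R = 508 N.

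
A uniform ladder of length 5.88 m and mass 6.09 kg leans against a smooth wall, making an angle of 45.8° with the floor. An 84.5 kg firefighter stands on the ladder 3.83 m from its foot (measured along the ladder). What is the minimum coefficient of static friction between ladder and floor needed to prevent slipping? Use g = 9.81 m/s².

μ_min ≈ 0.624

About the foot of the ladder:
Ladder weight 6.09×9.81 = 59.74 N acts at 2.94 m along the ladder; its horizontal arm is 2.94·cos45.8° = 2.05 m → τ = 122.5 N·m clockwise.
Firefighter: 84.5×9.81 = 828.9 N at 3.83 m → arm 2.67 m → τ = 2213 N·m clockwise.
Wall normal N acts horizontally at the top; its moment arm is the height L sinθ = 5.88·sin45.8° = 4.215 m, counterclockwise.
Setting net torque to zero: N × 4.215 = 2336 → N = 554.2 N.
ΣFx = 0 ⇒ f = N_wall = 554.2 N. ΣFy = 0 ⇒ N_floor = 888.6 N.
μ_min = f / N_floor = 554.2 / 888.6 = 0.624.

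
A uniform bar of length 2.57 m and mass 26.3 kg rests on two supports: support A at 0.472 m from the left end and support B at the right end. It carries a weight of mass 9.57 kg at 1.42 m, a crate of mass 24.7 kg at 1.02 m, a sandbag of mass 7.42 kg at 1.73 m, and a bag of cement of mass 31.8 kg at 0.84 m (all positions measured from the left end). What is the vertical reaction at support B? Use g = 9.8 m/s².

Take moments about support A.
Beam weight: 26.3 × 9.8 = 257.7 N down at 1.285 m → arm 0.813 m, τ = 257.7 × 0.813 = 209.5 N·m clockwise.
Weight: 9.57 × 9.8 = 93.79 N down at 1.42 m → arm 0.948 m, τ = 93.79 × 0.948 = 88.91 N·m clockwise.
Crate: 24.7 × 9.8 = 242.1 N down at 1.02 m → arm 0.548 m, τ = 242.1 × 0.548 = 132.7 N·m clockwise.
Sandbag: 7.42 × 9.8 = 72.72 N down at 1.73 m → arm 1.258 m, τ = 72.72 × 1.258 = 91.48 N·m clockwise.
Bag of cement: 31.8 × 9.8 = 311.6 N down at 0.84 m → arm 0.368 m, τ = 311.6 × 0.368 = 114.7 N·m clockwise.
Net load moment about support A = 637.3 N·m clockwise.
Reaction R at support B is upward at 2.57 m, arm 2.098 m → moment R × 2.098 counterclockwise.
For rotational equilibrium, R × 2.098 = 637.3, so R = 304 N.

R_B ≈ 304 N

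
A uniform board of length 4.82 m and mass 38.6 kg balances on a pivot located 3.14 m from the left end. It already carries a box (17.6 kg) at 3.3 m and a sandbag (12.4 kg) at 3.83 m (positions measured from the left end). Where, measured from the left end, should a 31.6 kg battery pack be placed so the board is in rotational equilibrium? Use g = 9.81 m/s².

About the pivot (at 3.14 m from the left end):
Beam weight: 38.6 × 9.81 = 378.7 N down at 2.41 m → arm 0.73 m, τ = 378.7 × 0.73 = 276.5 N·m counterclockwise.
Box: 17.6 × 9.81 = 172.7 N down at 3.3 m → arm 0.16 m, τ = 172.7 × 0.16 = 27.63 N·m clockwise.
Sandbag: 12.4 × 9.81 = 121.6 N down at 3.83 m → arm 0.69 m, τ = 121.6 × 0.69 = 83.9 N·m clockwise.
Net moment of existing loads = 165 N·m counterclockwise.
The battery pack weighs 31.6 × 9.81 = 310 N and must supply an equal clockwise moment, so its lever arm about the pivot is 165 / 310 = 0.532 m.
That puts it at 3.14 + 0.532 = 3.67 m from the left end.

x ≈ 3.67 m from the left end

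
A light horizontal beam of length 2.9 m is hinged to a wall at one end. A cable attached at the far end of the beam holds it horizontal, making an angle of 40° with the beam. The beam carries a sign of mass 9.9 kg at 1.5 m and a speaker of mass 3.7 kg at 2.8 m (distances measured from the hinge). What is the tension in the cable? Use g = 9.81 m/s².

T ≈ 133 N

Take moments about the hinge.
Sign: 9.9 × 9.81 = 97.12 N down at 1.5 m → arm 1.5 m, τ = 97.12 × 1.5 = 145.7 N·m clockwise.
Speaker: 3.7 × 9.81 = 36.3 N down at 2.8 m → arm 2.8 m, τ = 36.3 × 2.8 = 101.6 N·m clockwise.
Total clockwise load moment = 247.3 N·m.
The cable tension T acts at 2.9 m; only its component perpendicular to the beam, T sinθ, produces torque. sin 40° = 0.6428.
Στ = 0 ⇒ T × 2.9 × 0.6428 = 247.3 ⇒ T = 247.3 / 1.864 = 133 N.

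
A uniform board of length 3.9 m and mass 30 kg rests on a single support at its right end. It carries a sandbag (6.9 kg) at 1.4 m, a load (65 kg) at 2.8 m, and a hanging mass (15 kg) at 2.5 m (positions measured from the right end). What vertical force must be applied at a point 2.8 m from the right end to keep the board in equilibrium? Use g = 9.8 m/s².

F ≈ 1010 N

Take moments about the right end.
Beam weight: 30 × 9.8 = 294 N down at 1.95 m → arm 1.95 m, τ = 294 × 1.95 = 573.3 N·m counterclockwise.
Sandbag: 6.9 × 9.8 = 67.62 N down at 1.4 m → arm 1.4 m, τ = 67.62 × 1.4 = 94.67 N·m counterclockwise.
Load: 65 × 9.8 = 637 N down at 2.8 m → arm 2.8 m, τ = 637 × 2.8 = 1784 N·m counterclockwise.
Hanging mass: 15 × 9.8 = 147 N down at 2.5 m → arm 2.5 m, τ = 147 × 2.5 = 367.5 N·m counterclockwise.
Net moment of the loads = 2819 N·m counterclockwise.
The upward force F acts at a point 2.8 m from the right end, arm 2.8 m, giving F × 2.8 clockwise.
Setting net torque to zero: F × 2.8 = 2819 → F = 2819 / 2.8 = 1010 N.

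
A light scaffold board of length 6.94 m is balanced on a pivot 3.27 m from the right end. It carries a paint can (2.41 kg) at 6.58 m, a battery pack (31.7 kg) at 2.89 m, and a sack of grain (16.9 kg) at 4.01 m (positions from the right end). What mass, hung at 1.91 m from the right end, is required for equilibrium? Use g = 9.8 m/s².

m ≈ 6.2 kg

About the pivot (at 3.27 m from the right end):
Paint can: 2.41 × 9.8 = 23.62 N down at 6.58 m → arm 3.31 m, τ = 23.62 × 3.31 = 78.18 N·m counterclockwise.
Battery pack: 31.7 × 9.8 = 310.7 N down at 2.89 m → arm 0.38 m, τ = 310.7 × 0.38 = 118.1 N·m clockwise.
Sack of grain: 16.9 × 9.8 = 165.6 N down at 4.01 m → arm 0.74 m, τ = 165.6 × 0.74 = 122.5 N·m counterclockwise.
Net moment of known loads = 82.58 N·m counterclockwise.
An unknown mass m at 1.91 m has arm 1.36 m; its moment is m·g·1.36 clockwise.
Balancing moments: m × 9.8 × 1.36 = 82.58, giving m = 82.58 / (9.8 × 1.36) = 6.2 kg.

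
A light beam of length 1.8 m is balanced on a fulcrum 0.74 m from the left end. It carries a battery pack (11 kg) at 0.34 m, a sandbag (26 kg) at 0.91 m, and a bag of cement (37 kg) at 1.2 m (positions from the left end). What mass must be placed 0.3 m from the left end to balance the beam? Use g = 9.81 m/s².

m ≈ 38.7 kg

Taking torques about the fulcrum (at 0.74 m from the left end):
Battery pack: 11 × 9.81 = 107.9 N down at 0.34 m → arm 0.4 m, τ = 107.9 × 0.4 = 43.16 N·m counterclockwise.
Sandbag: 26 × 9.81 = 255.1 N down at 0.91 m → arm 0.17 m, τ = 255.1 × 0.17 = 43.37 N·m clockwise.
Bag of cement: 37 × 9.81 = 363 N down at 1.2 m → arm 0.46 m, τ = 363 × 0.46 = 167 N·m clockwise.
Net moment of known loads = 167.2 N·m clockwise.
An unknown mass m at 0.3 m has arm 0.44 m; its moment is m·g·0.44 counterclockwise.
For rotational equilibrium, m × 9.81 × 0.44 = 167.2, so m = 167.2 / (9.81 × 0.44) = 38.7 kg.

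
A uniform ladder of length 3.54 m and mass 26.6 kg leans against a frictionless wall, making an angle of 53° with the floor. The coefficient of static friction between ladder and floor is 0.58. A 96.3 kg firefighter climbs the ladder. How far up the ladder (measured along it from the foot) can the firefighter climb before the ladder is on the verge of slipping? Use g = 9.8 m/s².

Take moments about the foot of the ladder.
Ladder weight 26.6×9.8 = 260.7 N acts at 1.77 m along the ladder; its horizontal arm is 1.77·cos53° = 1.065 m → τ = 277.6 N·m clockwise.
Firefighter weight 96.3×9.8 = 943.7 N at distance d → arm d·cos53° → τ = 943.7·d·0.6018 clockwise.
Wall normal N at the top has arm L sinθ = 2.827 m counterclockwise, so Στ = 0 gives N·2.827 = 277.6 + 567.9·d.
ΣFy = 0 ⇒ N_floor = 1204 N, so the maximum friction is μ_s·N_floor = 0.58×1204 = 698.3 N. ΣFx = 0 ⇒ N_wall = f, so at the slipping point N = 698.3 N.
Substituting: 698.3×2.827 = 277.6 + 567.9·d ⇒ d = (1974 − 277.6) / 567.9 = 2.99 m.

d ≈ 2.99 m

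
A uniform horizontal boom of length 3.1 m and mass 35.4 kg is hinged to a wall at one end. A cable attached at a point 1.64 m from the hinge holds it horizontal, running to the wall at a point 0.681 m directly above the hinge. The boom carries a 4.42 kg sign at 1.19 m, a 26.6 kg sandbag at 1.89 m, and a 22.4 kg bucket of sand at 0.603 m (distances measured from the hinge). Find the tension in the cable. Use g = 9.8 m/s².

T ≈ 1930 N

Sum moments about the hinge (the unknown hinge reaction has zero arm there).
Beam weight: 35.4 × 9.8 = 346.9 N down at 1.55 m → arm 1.55 m, τ = 346.9 × 1.55 = 537.7 N·m clockwise.
Sign: 4.42 × 9.8 = 43.32 N down at 1.19 m → arm 1.19 m, τ = 43.32 × 1.19 = 51.55 N·m clockwise.
Sandbag: 26.6 × 9.8 = 260.7 N down at 1.89 m → arm 1.89 m, τ = 260.7 × 1.89 = 492.7 N·m clockwise.
Bucket of sand: 22.4 × 9.8 = 219.5 N down at 0.603 m → arm 0.603 m, τ = 219.5 × 0.603 = 132.4 N·m clockwise.
Total clockwise load moment = 1214 N·m.
The cable tension T acts at 1.64 m; only its component perpendicular to the boom, T sinθ, produces torque. sinθ = h/√(h²+d²) = 0.681/√(0.681²+1.64²) = 0.3835.
Setting net torque to zero: T × 1.64 × 0.3835 = 1214 → T = 1214 / 0.6289 = 1930 N.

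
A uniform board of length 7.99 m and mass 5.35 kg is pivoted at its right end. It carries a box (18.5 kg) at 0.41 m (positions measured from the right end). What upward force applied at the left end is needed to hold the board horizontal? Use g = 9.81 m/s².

F ≈ 35.6 N

Choose the right end as the axis so the unknown pivot reaction has zero arm there.
Beam weight: 5.35 × 9.81 = 52.48 N down at 3.995 m → arm 3.995 m, τ = 52.48 × 3.995 = 209.7 N·m counterclockwise.
Box: 18.5 × 9.81 = 181.5 N down at 0.41 m → arm 0.41 m, τ = 181.5 × 0.41 = 74.41 N·m counterclockwise.
Net moment of the loads = 284.1 N·m counterclockwise.
The upward force F acts at the left end, arm 7.99 m, giving F × 7.99 clockwise.
Στ = 0 ⇒ F × 7.99 = 284.1 ⇒ F = 284.1 / 7.99 = 35.6 N.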